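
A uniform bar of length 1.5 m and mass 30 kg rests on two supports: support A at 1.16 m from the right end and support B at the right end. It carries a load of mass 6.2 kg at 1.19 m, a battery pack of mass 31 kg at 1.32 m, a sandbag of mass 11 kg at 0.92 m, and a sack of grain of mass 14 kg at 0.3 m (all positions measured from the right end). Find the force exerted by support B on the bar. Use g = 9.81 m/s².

Choose support A as the axis so its reaction then has zero moment arm.
Beam weight: 30 × 9.81 = 294.3 N down at 0.75 m → arm 0.41 m, τ = 294.3 × 0.41 = 120.7 N·m clockwise.
Load: 6.2 × 9.81 = 60.82 N down at 1.19 m → arm 0.03 m, τ = 60.82 × 0.03 = 1.825 N·m counterclockwise.
Battery pack: 31 × 9.81 = 304.1 N down at 1.32 m → arm 0.16 m, τ = 304.1 × 0.16 = 48.66 N·m counterclockwise.
Sandbag: 11 × 9.81 = 107.9 N down at 0.92 m → arm 0.24 m, τ = 107.9 × 0.24 = 25.9 N·m clockwise.
Sack of grain: 14 × 9.81 = 137.3 N down at 0.3 m → arm 0.86 m, τ = 137.3 × 0.86 = 118.1 N·m clockwise.
Net load moment about support A = 214.2 N·m clockwise.
Reaction R at support B is upward at 0 m, arm 1.16 m → moment R × 1.16 counterclockwise.
Setting net torque to zero: R × 1.16 = 214.2 → R = 185 N.

R_B ≈ 185 N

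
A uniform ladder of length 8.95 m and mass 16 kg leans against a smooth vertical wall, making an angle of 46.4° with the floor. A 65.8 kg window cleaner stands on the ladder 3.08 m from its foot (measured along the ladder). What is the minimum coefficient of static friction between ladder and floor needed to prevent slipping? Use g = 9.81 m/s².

Choose the foot of the ladder as the axis so the floor normal and friction both act there and drop out.
Ladder weight 16×9.81 = 157 N acts at 4.475 m along the ladder; its horizontal arm is 4.475·cos46.4° = 3.086 m → τ = 484.5 N·m clockwise.
Window cleaner: 65.8×9.81 = 645.5 N at 3.08 m → arm 2.124 m → τ = 1371 N·m clockwise.
Wall normal N acts horizontally at the top; its moment arm is the height L sinθ = 8.95·sin46.4° = 6.481 m, counterclockwise.
Setting net torque to zero: N × 6.481 = 1856 → N = 286.4 N.
ΣFx = 0 ⇒ f = N_wall = 286.4 N. ΣFy = 0 ⇒ N_floor = 802.5 N.
μ_min = f / N_floor = 286.4 / 802.5 = 0.357.

μ_min ≈ 0.357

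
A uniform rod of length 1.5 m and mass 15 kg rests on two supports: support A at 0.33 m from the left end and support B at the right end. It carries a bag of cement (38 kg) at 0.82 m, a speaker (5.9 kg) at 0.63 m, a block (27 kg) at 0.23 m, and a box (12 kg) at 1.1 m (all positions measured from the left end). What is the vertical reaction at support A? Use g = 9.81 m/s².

R_A ≈ 682 N

Taking torques about support B:
Beam weight: 15 × 9.81 = 147.2 N down at 0.75 m → arm 0.75 m, τ = 147.2 × 0.75 = 110.4 N·m counterclockwise.
Bag of cement: 38 × 9.81 = 372.8 N down at 0.82 m → arm 0.68 m, τ = 372.8 × 0.68 = 253.5 N·m counterclockwise.
Speaker: 5.9 × 9.81 = 57.88 N down at 0.63 m → arm 0.87 m, τ = 57.88 × 0.87 = 50.36 N·m counterclockwise.
Block: 27 × 9.81 = 264.9 N down at 0.23 m → arm 1.27 m, τ = 264.9 × 1.27 = 336.4 N·m counterclockwise.
Box: 12 × 9.81 = 117.7 N down at 1.1 m → arm 0.4 m, τ = 117.7 × 0.4 = 47.08 N·m counterclockwise.
Net load moment about support B = 797.7 N·m counterclockwise.
Reaction R at support A is upward at 0.33 m, arm 1.17 m → moment R × 1.17 clockwise.
Setting net torque to zero: R × 1.17 = 797.7 → R = 682 N.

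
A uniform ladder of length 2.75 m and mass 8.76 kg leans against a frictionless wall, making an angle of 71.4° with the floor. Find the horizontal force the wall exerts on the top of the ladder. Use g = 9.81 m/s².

Sum moments about the foot of the ladder (the floor normal and friction both act there and drop out).
Ladder weight 8.76×9.81 = 85.94 N acts at 1.375 m along the ladder; its horizontal arm is 1.375·cos71.4° = 0.4386 m → τ = 37.69 N·m clockwise.
Wall normal N acts horizontally at the top; its moment arm is the height L sinθ = 2.75·sin71.4° = 2.606 m, counterclockwise.
Setting net torque to zero: N × 2.606 = 37.69 → N = 14.5 N.

N_wall ≈ 14.5 N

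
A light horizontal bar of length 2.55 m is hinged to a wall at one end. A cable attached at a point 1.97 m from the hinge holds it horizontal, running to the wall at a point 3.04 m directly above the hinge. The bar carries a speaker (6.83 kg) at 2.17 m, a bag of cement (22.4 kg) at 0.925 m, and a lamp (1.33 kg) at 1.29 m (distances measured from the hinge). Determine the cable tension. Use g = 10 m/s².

Choose the hinge as the axis so the unknown hinge reaction has zero arm there.
Speaker: 6.83 × 10 = 68.3 N down at 2.17 m → arm 2.17 m, τ = 68.3 × 2.17 = 148.2 N·m clockwise.
Bag of cement: 22.4 × 10 = 224 N down at 0.925 m → arm 0.925 m, τ = 224 × 0.925 = 207.2 N·m clockwise.
Lamp: 1.33 × 10 = 13.3 N down at 1.29 m → arm 1.29 m, τ = 13.3 × 1.29 = 17.16 N·m clockwise.
Total clockwise load moment = 372.6 N·m.
The cable tension T acts at 1.97 m; only its component perpendicular to the bar, T sinθ, produces torque. sinθ = h/√(h²+d²) = 3.04/√(3.04²+1.97²) = 0.8392.
Setting net torque to zero: T × 1.97 × 0.8392 = 372.6 → T = 372.6 / 1.653 = 225 N.

T ≈ 225 N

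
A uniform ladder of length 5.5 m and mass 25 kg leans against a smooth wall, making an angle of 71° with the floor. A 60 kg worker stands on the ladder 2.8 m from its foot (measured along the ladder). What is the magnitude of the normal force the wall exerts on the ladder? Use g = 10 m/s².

N_wall ≈ 148 N

About the foot of the ladder:
Ladder weight 25×10 = 250 N acts at 2.75 m along the ladder; its horizontal arm is 2.75·cos71° = 0.8953 m → τ = 223.8 N·m clockwise.
Worker: 60×10 = 600 N at 2.8 m → arm 0.9116 m → τ = 547 N·m clockwise.
Wall normal N acts horizontally at the top; its moment arm is the height L sinθ = 5.5·sin71° = 5.2 m, counterclockwise.
For rotational equilibrium, N × 5.2 = 770.8, so N = 148 N.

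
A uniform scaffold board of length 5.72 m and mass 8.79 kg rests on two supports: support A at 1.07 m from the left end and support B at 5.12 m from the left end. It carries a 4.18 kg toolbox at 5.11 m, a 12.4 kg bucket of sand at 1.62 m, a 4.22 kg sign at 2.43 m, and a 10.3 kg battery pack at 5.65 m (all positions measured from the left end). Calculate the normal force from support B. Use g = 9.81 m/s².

Sum moments about support A (its reaction then has zero moment arm).
Beam weight: 8.79 × 9.81 = 86.23 N down at 2.86 m → arm 1.79 m, τ = 86.23 × 1.79 = 154.4 N·m clockwise.
Toolbox: 4.18 × 9.81 = 41.01 N down at 5.11 m → arm 4.04 m, τ = 41.01 × 4.04 = 165.7 N·m clockwise.
Bucket of sand: 12.4 × 9.81 = 121.6 N down at 1.62 m → arm 0.55 m, τ = 121.6 × 0.55 = 66.88 N·m clockwise.
Sign: 4.22 × 9.81 = 41.4 N down at 2.43 m → arm 1.36 m, τ = 41.4 × 1.36 = 56.3 N·m clockwise.
Battery pack: 10.3 × 9.81 = 101 N down at 5.65 m → arm 4.58 m, τ = 101 × 4.58 = 462.6 N·m clockwise.
Net load moment about support A = 905.9 N·m clockwise.
Reaction R at support B is upward at 5.12 m, arm 4.05 m → moment R × 4.05 counterclockwise.
Setting net torque to zero: R × 4.05 = 905.9 → R = 224 N.

R_B ≈ 224 N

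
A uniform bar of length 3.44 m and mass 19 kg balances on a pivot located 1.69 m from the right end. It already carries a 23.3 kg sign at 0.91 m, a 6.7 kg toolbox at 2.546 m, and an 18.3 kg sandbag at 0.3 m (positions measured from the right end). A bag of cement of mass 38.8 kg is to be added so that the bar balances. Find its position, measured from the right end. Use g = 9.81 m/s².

About the pivot (at 1.69 m from the right end):
Beam weight: 19 × 9.81 = 186.4 N down at 1.72 m → arm 0.03 m, τ = 186.4 × 0.03 = 5.592 N·m counterclockwise.
Sign: 23.3 × 9.81 = 228.6 N down at 0.91 m → arm 0.78 m, τ = 228.6 × 0.78 = 178.3 N·m clockwise.
Toolbox: 6.7 × 9.81 = 65.73 N down at 2.546 m → arm 0.856 m, τ = 65.73 × 0.856 = 56.26 N·m counterclockwise.
Sandbag: 18.3 × 9.81 = 179.5 N down at 0.3 m → arm 1.39 m, τ = 179.5 × 1.39 = 249.5 N·m clockwise.
Net moment of existing loads = 365.9 N·m clockwise.
The bag of cement weighs 38.8 × 9.81 = 380.6 N and must supply an equal counterclockwise moment, so its lever arm about the pivot is 365.9 / 380.6 = 0.961 m.
That puts it at 1.69 + 0.961 = 2.65 m from the right end.

x ≈ 2.65 m from the right end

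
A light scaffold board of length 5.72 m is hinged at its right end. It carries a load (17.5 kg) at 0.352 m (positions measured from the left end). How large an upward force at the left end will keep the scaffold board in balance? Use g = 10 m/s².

F ≈ 164 N

Taking torques about the right end:
Load: 17.5 × 10 = 175 N down at 0.352 m → arm 5.368 m, τ = 175 × 5.368 = 939.4 N·m counterclockwise.
Net moment of the loads = 939.4 N·m counterclockwise.
The upward force F acts at the left end, arm 5.72 m, giving F × 5.72 clockwise.
Στ = 0 ⇒ F × 5.72 = 939.4 ⇒ F = 939.4 / 5.72 = 164 N.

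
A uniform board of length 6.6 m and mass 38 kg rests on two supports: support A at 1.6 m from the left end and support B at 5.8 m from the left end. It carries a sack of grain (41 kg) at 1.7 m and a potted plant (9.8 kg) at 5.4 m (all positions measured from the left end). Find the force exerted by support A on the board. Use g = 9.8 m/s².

Choose support B as the axis so its reaction then has zero moment arm.
Beam weight: 38 × 9.8 = 372.4 N down at 3.3 m → arm 2.5 m, τ = 372.4 × 2.5 = 931 N·m counterclockwise.
Sack of grain: 41 × 9.8 = 401.8 N down at 1.7 m → arm 4.1 m, τ = 401.8 × 4.1 = 1647 N·m counterclockwise.
Potted plant: 9.8 × 9.8 = 96.04 N down at 5.4 m → arm 0.4 m, τ = 96.04 × 0.4 = 38.42 N·m counterclockwise.
Net load moment about support B = 2616 N·m counterclockwise.
Reaction R at support A is upward at 1.6 m, arm 4.2 m → moment R × 4.2 clockwise.
Στ = 0 ⇒ R × 4.2 = 2616 ⇒ R = 623 N.

R_A ≈ 623 N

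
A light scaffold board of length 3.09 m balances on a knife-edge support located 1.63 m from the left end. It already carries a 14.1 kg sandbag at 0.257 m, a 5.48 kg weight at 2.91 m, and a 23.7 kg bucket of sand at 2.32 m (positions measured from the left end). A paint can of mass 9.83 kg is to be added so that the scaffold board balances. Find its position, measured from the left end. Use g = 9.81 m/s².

Taking torques about the knife-edge support (at 1.63 m from the left end):
Sandbag: 14.1 × 9.81 = 138.3 N down at 0.257 m → arm 1.373 m, τ = 138.3 × 1.373 = 189.9 N·m counterclockwise.
Weight: 5.48 × 9.81 = 53.76 N down at 2.91 m → arm 1.28 m, τ = 53.76 × 1.28 = 68.81 N·m clockwise.
Bucket of sand: 23.7 × 9.81 = 232.5 N down at 2.32 m → arm 0.69 m, τ = 232.5 × 0.69 = 160.4 N·m clockwise.
Net moment of existing loads = 39.31 N·m clockwise.
The paint can weighs 9.83 × 9.81 = 96.43 N and must supply an equal counterclockwise moment, so its lever arm about the knife-edge support is 39.31 / 96.43 = 0.408 m.
That puts it at 1.63 − 0.408 = 1.22 m from the left end.

x ≈ 1.22 m from the left end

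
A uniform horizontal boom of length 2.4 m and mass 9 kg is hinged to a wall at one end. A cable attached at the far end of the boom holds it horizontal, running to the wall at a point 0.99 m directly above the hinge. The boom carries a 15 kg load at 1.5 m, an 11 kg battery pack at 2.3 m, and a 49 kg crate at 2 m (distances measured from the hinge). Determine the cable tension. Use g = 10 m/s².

Sum moments about the hinge (the unknown hinge reaction has zero arm there).
Beam weight: 9 × 10 = 90 N down at 1.2 m → arm 1.2 m, τ = 90 × 1.2 = 108 N·m clockwise.
Load: 15 × 10 = 150 N down at 1.5 m → arm 1.5 m, τ = 150 × 1.5 = 225 N·m clockwise.
Battery pack: 11 × 10 = 110 N down at 2.3 m → arm 2.3 m, τ = 110 × 2.3 = 253 N·m clockwise.
Crate: 49 × 10 = 490 N down at 2 m → arm 2 m, τ = 490 × 2 = 980 N·m clockwise.
Total clockwise load moment = 1566 N·m.
The cable tension T acts at 2.4 m; only its component perpendicular to the boom, T sinθ, produces torque. sinθ = h/√(h²+d²) = 0.99/√(0.99²+2.4²) = 0.3813.
For rotational equilibrium, T × 2.4 × 0.3813 = 1566, so T = 1566 / 0.9151 = 1710 N.

T ≈ 1710 N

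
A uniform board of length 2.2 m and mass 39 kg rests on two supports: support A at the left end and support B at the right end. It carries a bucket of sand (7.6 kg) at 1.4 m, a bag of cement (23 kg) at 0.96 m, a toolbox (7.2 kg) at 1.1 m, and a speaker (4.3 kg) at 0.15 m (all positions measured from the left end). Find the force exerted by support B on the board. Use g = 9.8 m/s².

Sum moments about support A (its reaction then has zero moment arm).
Beam weight: 39 × 9.8 = 382.2 N down at 1.1 m → arm 1.1 m, τ = 382.2 × 1.1 = 420.4 N·m clockwise.
Bucket of sand: 7.6 × 9.8 = 74.48 N down at 1.4 m → arm 1.4 m, τ = 74.48 × 1.4 = 104.3 N·m clockwise.
Bag of cement: 23 × 9.8 = 225.4 N down at 0.96 m → arm 0.96 m, τ = 225.4 × 0.96 = 216.4 N·m clockwise.
Toolbox: 7.2 × 9.8 = 70.56 N down at 1.1 m → arm 1.1 m, τ = 70.56 × 1.1 = 77.62 N·m clockwise.
Speaker: 4.3 × 9.8 = 42.14 N down at 0.15 m → arm 0.15 m, τ = 42.14 × 0.15 = 6.321 N·m clockwise.
Net load moment about support A = 825 N·m clockwise.
Reaction R at support B is upward at 2.2 m, arm 2.2 m → moment R × 2.2 counterclockwise.
Στ = 0 ⇒ R × 2.2 = 825 ⇒ R = 375 N.

R_B ≈ 375 N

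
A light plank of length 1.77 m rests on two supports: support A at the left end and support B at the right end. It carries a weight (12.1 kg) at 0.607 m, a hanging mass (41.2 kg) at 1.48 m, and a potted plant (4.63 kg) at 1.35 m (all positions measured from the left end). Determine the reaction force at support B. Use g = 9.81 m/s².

Choose support A as the axis so its reaction then has zero moment arm.
Weight: 12.1 × 9.81 = 118.7 N down at 0.607 m → arm 0.607 m, τ = 118.7 × 0.607 = 72.05 N·m clockwise.
Hanging mass: 41.2 × 9.81 = 404.2 N down at 1.48 m → arm 1.48 m, τ = 404.2 × 1.48 = 598.2 N·m clockwise.
Potted plant: 4.63 × 9.81 = 45.42 N down at 1.35 m → arm 1.35 m, τ = 45.42 × 1.35 = 61.32 N·m clockwise.
Net load moment about support A = 731.6 N·m clockwise.
Reaction R at support B is upward at 1.77 m, arm 1.77 m → moment R × 1.77 counterclockwise.
For rotational equilibrium, R × 1.77 = 731.6, so R = 413 N.

R_B ≈ 413 N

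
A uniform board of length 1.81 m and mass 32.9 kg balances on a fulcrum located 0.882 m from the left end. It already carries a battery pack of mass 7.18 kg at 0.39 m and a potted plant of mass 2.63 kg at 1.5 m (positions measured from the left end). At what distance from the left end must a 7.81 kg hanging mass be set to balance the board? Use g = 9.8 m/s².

x ≈ 1.03 m from the left end

About the fulcrum (at 0.882 m from the left end):
Beam weight: 32.9 × 9.8 = 322.4 N down at 0.905 m → arm 0.023 m, τ = 322.4 × 0.023 = 7.415 N·m clockwise.
Battery pack: 7.18 × 9.8 = 70.36 N down at 0.39 m → arm 0.492 m, τ = 70.36 × 0.492 = 34.62 N·m counterclockwise.
Potted plant: 2.63 × 9.8 = 25.77 N down at 1.5 m → arm 0.618 m, τ = 25.77 × 0.618 = 15.93 N·m clockwise.
Net moment of existing loads = 11.27 N·m counterclockwise.
The hanging mass weighs 7.81 × 9.8 = 76.54 N and must supply an equal clockwise moment, so its lever arm about the fulcrum is 11.27 / 76.54 = 0.147 m.
That puts it at 0.882 + 0.147 = 1.03 m from the left end.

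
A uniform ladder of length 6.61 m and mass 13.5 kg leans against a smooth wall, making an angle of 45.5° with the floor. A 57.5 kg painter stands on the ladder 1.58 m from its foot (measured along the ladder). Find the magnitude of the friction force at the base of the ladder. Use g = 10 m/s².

f ≈ 201 N

Sum moments about the foot of the ladder (the floor normal and friction both act there and drop out).
Ladder weight 13.5×10 = 135 N acts at 3.305 m along the ladder; its horizontal arm is 3.305·cos45.5° = 2.317 m → τ = 312.8 N·m clockwise.
Painter: 57.5×10 = 575 N at 1.58 m → arm 1.107 m → τ = 636.5 N·m clockwise.
Wall normal N acts horizontally at the top; its moment arm is the height L sinθ = 6.61·sin45.5° = 4.715 m, counterclockwise.
Balancing moments: N × 4.715 = 949.3, giving N = 201 N.
ΣFx = 0: friction at the foot balances the wall's push, so f = N_wall = 201 N.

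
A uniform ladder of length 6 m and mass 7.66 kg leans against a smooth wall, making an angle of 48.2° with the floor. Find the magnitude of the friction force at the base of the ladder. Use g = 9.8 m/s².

f ≈ 33.6 N

Taking torques about the foot of the ladder:
Ladder weight 7.66×9.8 = 75.07 N acts at 3 m along the ladder; its horizontal arm is 3·cos48.2° = 2 m → τ = 150.1 N·m clockwise.
Wall normal N acts horizontally at the top; its moment arm is the height L sinθ = 6·sin48.2° = 4.473 m, counterclockwise.
Setting net torque to zero: N × 4.473 = 150.1 → N = 33.6 N.
ΣFx = 0: friction at the foot balances the wall's push, so f = N_wall = 33.6 N.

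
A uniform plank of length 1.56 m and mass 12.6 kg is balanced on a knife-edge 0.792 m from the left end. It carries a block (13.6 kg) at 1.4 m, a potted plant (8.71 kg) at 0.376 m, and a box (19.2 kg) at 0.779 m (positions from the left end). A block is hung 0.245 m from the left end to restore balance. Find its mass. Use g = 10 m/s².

Sum moments about the knife-edge (at 0.792 m from the left end) (the support reaction has zero arm there).
Beam weight: 12.6 × 10 = 126 N down at 0.78 m → arm 0.012 m, τ = 126 × 0.012 = 1.512 N·m counterclockwise.
Block: 13.6 × 10 = 136 N down at 1.4 m → arm 0.608 m, τ = 136 × 0.608 = 82.69 N·m clockwise.
Potted plant: 8.71 × 10 = 87.1 N down at 0.376 m → arm 0.416 m, τ = 87.1 × 0.416 = 36.23 N·m counterclockwise.
Box: 19.2 × 10 = 192 N down at 0.779 m → arm 0.013 m, τ = 192 × 0.013 = 2.496 N·m counterclockwise.
Net moment of known loads = 42.45 N·m clockwise.
An unknown mass m at 0.245 m has arm 0.547 m; its moment is m·g·0.547 counterclockwise.
Στ = 0 ⇒ m × 10 × 0.547 = 42.45 ⇒ m = 42.45 / (10 × 0.547) = 7.76 kg.

m ≈ 7.76 kg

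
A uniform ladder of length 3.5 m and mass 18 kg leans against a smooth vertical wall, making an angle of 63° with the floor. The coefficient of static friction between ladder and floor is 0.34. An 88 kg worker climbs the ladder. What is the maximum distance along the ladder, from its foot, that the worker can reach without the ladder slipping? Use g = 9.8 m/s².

Take moments about the foot of the ladder.
Ladder weight 18×9.8 = 176.4 N acts at 1.75 m along the ladder; its horizontal arm is 1.75·cos63° = 0.7945 m → τ = 140.1 N·m clockwise.
Worker weight 88×9.8 = 862.4 N at distance d → arm d·cos63° → τ = 862.4·d·0.454 clockwise.
Wall normal N at the top has arm L sinθ = 3.119 m counterclockwise, so Στ = 0 gives N·3.119 = 140.1 + 391.5·d.
ΣFy = 0 ⇒ N_floor = 1039 N, so the maximum friction is μ_s·N_floor = 0.34×1039 = 353.3 N. ΣFx = 0 ⇒ N_wall = f, so at the slipping point N = 353.3 N.
Substituting: 353.3×3.119 = 140.1 + 391.5·d ⇒ d = (1102 − 140.1) / 391.5 = 2.46 m.

d ≈ 2.46 m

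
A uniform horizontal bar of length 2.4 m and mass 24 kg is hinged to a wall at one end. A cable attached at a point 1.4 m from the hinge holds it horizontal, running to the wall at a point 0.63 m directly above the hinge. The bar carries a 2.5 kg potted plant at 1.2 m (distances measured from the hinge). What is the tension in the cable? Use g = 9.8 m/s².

Choose the hinge as the axis so the unknown hinge reaction has zero arm there.
Beam weight: 24 × 9.8 = 235.2 N down at 1.2 m → arm 1.2 m, τ = 235.2 × 1.2 = 282.2 N·m clockwise.
Potted plant: 2.5 × 9.8 = 24.5 N down at 1.2 m → arm 1.2 m, τ = 24.5 × 1.2 = 29.4 N·m clockwise.
Total clockwise load moment = 311.6 N·m.
The cable tension T acts at 1.4 m; only its component perpendicular to the bar, T sinθ, produces torque. sinθ = h/√(h²+d²) = 0.63/√(0.63²+1.4²) = 0.4104.
Balancing moments: T × 1.4 × 0.4104 = 311.6, giving T = 311.6 / 0.5746 = 542 N.

T ≈ 542 N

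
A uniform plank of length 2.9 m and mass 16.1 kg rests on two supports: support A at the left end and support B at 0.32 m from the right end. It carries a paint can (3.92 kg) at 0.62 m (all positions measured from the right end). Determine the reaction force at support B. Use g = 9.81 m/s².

Sum moments about support A (its reaction then has zero moment arm).
Beam weight: 16.1 × 9.81 = 157.9 N down at 1.45 m → arm 1.45 m, τ = 157.9 × 1.45 = 229 N·m clockwise.
Paint can: 3.92 × 9.81 = 38.46 N down at 0.62 m → arm 2.28 m, τ = 38.46 × 2.28 = 87.69 N·m clockwise.
Net load moment about support A = 316.7 N·m clockwise.
Reaction R at support B is upward at 0.32 m, arm 2.58 m → moment R × 2.58 counterclockwise.
For rotational equilibrium, R × 2.58 = 316.7, so R = 123 N.

R_B ≈ 123 N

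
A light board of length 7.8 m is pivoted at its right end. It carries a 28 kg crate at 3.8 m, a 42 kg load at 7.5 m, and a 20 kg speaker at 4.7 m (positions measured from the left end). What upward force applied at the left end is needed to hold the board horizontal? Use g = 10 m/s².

Taking torques about the right end:
Crate: 28 × 10 = 280 N down at 3.8 m → arm 4 m, τ = 280 × 4 = 1120 N·m counterclockwise.
Load: 42 × 10 = 420 N down at 7.5 m → arm 0.3 m, τ = 420 × 0.3 = 126 N·m counterclockwise.
Speaker: 20 × 10 = 200 N down at 4.7 m → arm 3.1 m, τ = 200 × 3.1 = 620 N·m counterclockwise.
Net moment of the loads = 1866 N·m counterclockwise.
The upward force F acts at the left end, arm 7.8 m, giving F × 7.8 clockwise.
Στ = 0 ⇒ F × 7.8 = 1866 ⇒ F = 1866 / 7.8 = 239 N.

F ≈ 239 N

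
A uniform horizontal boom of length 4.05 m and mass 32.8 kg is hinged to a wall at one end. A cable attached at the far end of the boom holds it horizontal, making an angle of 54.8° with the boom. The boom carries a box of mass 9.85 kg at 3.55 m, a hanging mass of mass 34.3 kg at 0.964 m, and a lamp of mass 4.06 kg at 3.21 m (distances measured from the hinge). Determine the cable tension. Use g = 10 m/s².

T ≈ 446 N

Taking torques about the hinge:
Beam weight: 32.8 × 10 = 328 N down at 2.025 m → arm 2.025 m, τ = 328 × 2.025 = 664.2 N·m clockwise.
Box: 9.85 × 10 = 98.5 N down at 3.55 m → arm 3.55 m, τ = 98.5 × 3.55 = 349.7 N·m clockwise.
Hanging mass: 34.3 × 10 = 343 N down at 0.964 m → arm 0.964 m, τ = 343 × 0.964 = 330.7 N·m clockwise.
Lamp: 4.06 × 10 = 40.6 N down at 3.21 m → arm 3.21 m, τ = 40.6 × 3.21 = 130.3 N·m clockwise.
Total clockwise load moment = 1475 N·m.
The cable tension T acts at 4.05 m; only its component perpendicular to the boom, T sinθ, produces torque. sin 54.8° = 0.8171.
Στ = 0 ⇒ T × 4.05 × 0.8171 = 1475 ⇒ T = 1475 / 3.309 = 446 N.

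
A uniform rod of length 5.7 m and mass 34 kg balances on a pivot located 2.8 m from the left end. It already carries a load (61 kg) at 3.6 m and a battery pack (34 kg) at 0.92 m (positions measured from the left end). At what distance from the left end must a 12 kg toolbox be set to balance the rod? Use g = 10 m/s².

x ≈ 3.92 m from the left end

Sum moments about the pivot (at 2.8 m from the left end) (the support reaction has zero arm there).
Beam weight: 34 × 10 = 340 N down at 2.85 m → arm 0.05 m, τ = 340 × 0.05 = 17 N·m clockwise.
Load: 61 × 10 = 610 N down at 3.6 m → arm 0.8 m, τ = 610 × 0.8 = 488 N·m clockwise.
Battery pack: 34 × 10 = 340 N down at 0.92 m → arm 1.88 m, τ = 340 × 1.88 = 639.2 N·m counterclockwise.
Net moment of existing loads = 134.2 N·m counterclockwise.
The toolbox weighs 12 × 10 = 120 N and must supply an equal clockwise moment, so its lever arm about the pivot is 134.2 / 120 = 1.12 m.
That puts it at 2.8 + 1.12 = 3.92 m from the left end.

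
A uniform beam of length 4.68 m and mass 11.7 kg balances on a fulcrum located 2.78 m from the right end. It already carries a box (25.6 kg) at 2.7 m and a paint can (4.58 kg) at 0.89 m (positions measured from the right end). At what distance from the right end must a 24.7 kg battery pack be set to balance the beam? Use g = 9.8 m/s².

Sum moments about the fulcrum (at 2.78 m from the right end) (the support reaction has zero arm there).
Beam weight: 11.7 × 9.8 = 114.7 N down at 2.34 m → arm 0.44 m, τ = 114.7 × 0.44 = 50.47 N·m clockwise.
Box: 25.6 × 9.8 = 250.9 N down at 2.7 m → arm 0.08 m, τ = 250.9 × 0.08 = 20.07 N·m clockwise.
Paint can: 4.58 × 9.8 = 44.88 N down at 0.89 m → arm 1.89 m, τ = 44.88 × 1.89 = 84.82 N·m clockwise.
Net moment of existing loads = 155.4 N·m clockwise.
The battery pack weighs 24.7 × 9.8 = 242.1 N and must supply an equal counterclockwise moment, so its lever arm about the fulcrum is 155.4 / 242.1 = 0.642 m.
That puts it at 2.78 + 0.642 = 3.42 m from the right end.

x ≈ 3.42 m from the right end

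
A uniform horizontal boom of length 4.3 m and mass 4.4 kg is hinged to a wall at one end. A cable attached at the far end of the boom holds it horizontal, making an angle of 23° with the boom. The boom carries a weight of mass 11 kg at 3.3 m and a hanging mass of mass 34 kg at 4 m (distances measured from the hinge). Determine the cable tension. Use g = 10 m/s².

About the hinge:
Beam weight: 4.4 × 10 = 44 N down at 2.15 m → arm 2.15 m, τ = 44 × 2.15 = 94.6 N·m clockwise.
Weight: 11 × 10 = 110 N down at 3.3 m → arm 3.3 m, τ = 110 × 3.3 = 363 N·m clockwise.
Hanging mass: 34 × 10 = 340 N down at 4 m → arm 4 m, τ = 340 × 4 = 1360 N·m clockwise.
Total clockwise load moment = 1818 N·m.
The cable tension T acts at 4.3 m; only its component perpendicular to the boom, T sinθ, produces torque. sin 23° = 0.3907.
Στ = 0 ⇒ T × 4.3 × 0.3907 = 1818 ⇒ T = 1818 / 1.68 = 1080 N.

T ≈ 1080 N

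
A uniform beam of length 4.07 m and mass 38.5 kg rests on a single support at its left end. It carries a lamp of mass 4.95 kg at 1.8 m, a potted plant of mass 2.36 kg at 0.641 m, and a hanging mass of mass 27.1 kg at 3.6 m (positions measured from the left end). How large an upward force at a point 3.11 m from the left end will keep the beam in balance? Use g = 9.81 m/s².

About the left end:
Beam weight: 38.5 × 9.81 = 377.7 N down at 2.035 m → arm 2.035 m, τ = 377.7 × 2.035 = 768.6 N·m clockwise.
Lamp: 4.95 × 9.81 = 48.56 N down at 1.8 m → arm 1.8 m, τ = 48.56 × 1.8 = 87.41 N·m clockwise.
Potted plant: 2.36 × 9.81 = 23.15 N down at 0.641 m → arm 0.641 m, τ = 23.15 × 0.641 = 14.84 N·m clockwise.
Hanging mass: 27.1 × 9.81 = 265.9 N down at 3.6 m → arm 3.6 m, τ = 265.9 × 3.6 = 957.2 N·m clockwise.
Net moment of the loads = 1828 N·m clockwise.
The upward force F acts at a point 3.11 m from the left end, arm 3.11 m, giving F × 3.11 counterclockwise.
For rotational equilibrium, F × 3.11 = 1828, so F = 1828 / 3.11 = 588 N.

F ≈ 588 N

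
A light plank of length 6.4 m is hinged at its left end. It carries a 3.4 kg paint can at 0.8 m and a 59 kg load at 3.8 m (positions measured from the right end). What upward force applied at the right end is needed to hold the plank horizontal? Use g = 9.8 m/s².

F ≈ 264 N

Choose the left end as the axis so the unknown pivot reaction has zero arm there.
Paint can: 3.4 × 9.8 = 33.32 N down at 0.8 m → arm 5.6 m, τ = 33.32 × 5.6 = 186.6 N·m clockwise.
Load: 59 × 9.8 = 578.2 N down at 3.8 m → arm 2.6 m, τ = 578.2 × 2.6 = 1503 N·m clockwise.
Net moment of the loads = 1690 N·m clockwise.
The upward force F acts at the right end, arm 6.4 m, giving F × 6.4 counterclockwise.
Στ = 0 ⇒ F × 6.4 = 1690 ⇒ F = 1690 / 6.4 = 264 N.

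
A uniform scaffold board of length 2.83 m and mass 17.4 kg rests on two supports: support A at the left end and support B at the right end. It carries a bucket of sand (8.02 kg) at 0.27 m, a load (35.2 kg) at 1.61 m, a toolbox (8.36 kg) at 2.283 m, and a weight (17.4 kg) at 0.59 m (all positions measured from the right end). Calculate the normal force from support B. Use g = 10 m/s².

Take moments about support A.
Beam weight: 17.4 × 10 = 174 N down at 1.415 m → arm 1.415 m, τ = 174 × 1.415 = 246.2 N·m clockwise.
Bucket of sand: 8.02 × 10 = 80.2 N down at 0.27 m → arm 2.56 m, τ = 80.2 × 2.56 = 205.3 N·m clockwise.
Load: 35.2 × 10 = 352 N down at 1.61 m → arm 1.22 m, τ = 352 × 1.22 = 429.4 N·m clockwise.
Toolbox: 8.36 × 10 = 83.6 N down at 2.283 m → arm 0.547 m, τ = 83.6 × 0.547 = 45.73 N·m clockwise.
Weight: 17.4 × 10 = 174 N down at 0.59 m → arm 2.24 m, τ = 174 × 2.24 = 389.8 N·m clockwise.
Net load moment about support A = 1316 N·m clockwise.
Reaction R at support B is upward at 0 m, arm 2.83 m → moment R × 2.83 counterclockwise.
Balancing moments: R × 2.83 = 1316, giving R = 465 N.

R_B ≈ 465 N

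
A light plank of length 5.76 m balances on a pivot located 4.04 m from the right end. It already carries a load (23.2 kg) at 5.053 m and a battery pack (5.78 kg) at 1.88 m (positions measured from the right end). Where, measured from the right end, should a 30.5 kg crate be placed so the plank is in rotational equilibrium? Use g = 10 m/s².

Take moments about the pivot (at 4.04 m from the right end).
Load: 23.2 × 10 = 232 N down at 5.053 m → arm 1.013 m, τ = 232 × 1.013 = 235 N·m counterclockwise.
Battery pack: 5.78 × 10 = 57.8 N down at 1.88 m → arm 2.16 m, τ = 57.8 × 2.16 = 124.8 N·m clockwise.
Net moment of existing loads = 110.2 N·m counterclockwise.
The crate weighs 30.5 × 10 = 305 N and must supply an equal clockwise moment, so its lever arm about the pivot is 110.2 / 305 = 0.361 m.
That puts it at 4.04 − 0.361 = 3.68 m from the right end.

x ≈ 3.68 m from the right end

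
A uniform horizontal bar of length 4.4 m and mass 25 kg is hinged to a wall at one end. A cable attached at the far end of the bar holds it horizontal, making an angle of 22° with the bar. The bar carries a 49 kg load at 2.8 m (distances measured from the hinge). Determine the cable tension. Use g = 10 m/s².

T ≈ 1170 N

Choose the hinge as the axis so the unknown hinge reaction has zero arm there.
Beam weight: 25 × 10 = 250 N down at 2.2 m → arm 2.2 m, τ = 250 × 2.2 = 550 N·m clockwise.
Load: 49 × 10 = 490 N down at 2.8 m → arm 2.8 m, τ = 490 × 2.8 = 1372 N·m clockwise.
Total clockwise load moment = 1922 N·m.
The cable tension T acts at 4.4 m; only its component perpendicular to the bar, T sinθ, produces torque. sin 22° = 0.3746.
Balancing moments: T × 4.4 × 0.3746 = 1922, giving T = 1922 / 1.648 = 1170 N.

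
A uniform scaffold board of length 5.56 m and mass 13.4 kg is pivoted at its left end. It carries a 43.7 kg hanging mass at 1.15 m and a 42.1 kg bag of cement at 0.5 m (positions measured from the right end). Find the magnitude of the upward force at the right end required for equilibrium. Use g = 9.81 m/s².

F ≈ 782 N

Choose the left end as the axis so the unknown pivot reaction has zero arm there.
Beam weight: 13.4 × 9.81 = 131.5 N down at 2.78 m → arm 2.78 m, τ = 131.5 × 2.78 = 365.6 N·m clockwise.
Hanging mass: 43.7 × 9.81 = 428.7 N down at 1.15 m → arm 4.41 m, τ = 428.7 × 4.41 = 1891 N·m clockwise.
Bag of cement: 42.1 × 9.81 = 413 N down at 0.5 m → arm 5.06 m, τ = 413 × 5.06 = 2090 N·m clockwise.
Net moment of the loads = 4347 N·m clockwise.
The upward force F acts at the right end, arm 5.56 m, giving F × 5.56 counterclockwise.
Balancing moments: F × 5.56 = 4347, giving F = 4347 / 5.56 = 782 N.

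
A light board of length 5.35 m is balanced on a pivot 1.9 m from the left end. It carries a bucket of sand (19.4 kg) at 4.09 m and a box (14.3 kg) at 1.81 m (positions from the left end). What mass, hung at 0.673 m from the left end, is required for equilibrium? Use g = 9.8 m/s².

Sum moments about the pivot (at 1.9 m from the left end) (the support reaction has zero arm there).
Bucket of sand: 19.4 × 9.8 = 190.1 N down at 4.09 m → arm 2.19 m, τ = 190.1 × 2.19 = 416.3 N·m clockwise.
Box: 14.3 × 9.8 = 140.1 N down at 1.81 m → arm 0.09 m, τ = 140.1 × 0.09 = 12.61 N·m counterclockwise.
Net moment of known loads = 403.7 N·m clockwise.
An unknown mass m at 0.673 m has arm 1.227 m; its moment is m·g·1.227 counterclockwise.
Balancing moments: m × 9.8 × 1.227 = 403.7, giving m = 403.7 / (9.8 × 1.227) = 33.6 kg.

m ≈ 33.6 kg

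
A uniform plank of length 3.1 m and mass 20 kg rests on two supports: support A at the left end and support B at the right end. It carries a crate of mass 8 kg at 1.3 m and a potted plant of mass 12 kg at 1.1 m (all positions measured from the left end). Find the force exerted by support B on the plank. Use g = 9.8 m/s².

R_B ≈ 173 N

Take moments about support A.
Beam weight: 20 × 9.8 = 196 N down at 1.55 m → arm 1.55 m, τ = 196 × 1.55 = 303.8 N·m clockwise.
Crate: 8 × 9.8 = 78.4 N down at 1.3 m → arm 1.3 m, τ = 78.4 × 1.3 = 101.9 N·m clockwise.
Potted plant: 12 × 9.8 = 117.6 N down at 1.1 m → arm 1.1 m, τ = 117.6 × 1.1 = 129.4 N·m clockwise.
Net load moment about support A = 535.1 N·m clockwise.
Reaction R at support B is upward at 3.1 m, arm 3.1 m → moment R × 3.1 counterclockwise.
Balancing moments: R × 3.1 = 535.1, giving R = 173 N.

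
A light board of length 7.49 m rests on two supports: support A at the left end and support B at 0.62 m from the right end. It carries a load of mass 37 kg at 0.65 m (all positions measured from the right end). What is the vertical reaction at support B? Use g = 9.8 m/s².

R_B ≈ 361 N

Sum moments about support A (its reaction then has zero moment arm).
Load: 37 × 9.8 = 362.6 N down at 0.65 m → arm 6.84 m, τ = 362.6 × 6.84 = 2480 N·m clockwise.
Net load moment about support A = 2480 N·m clockwise.
Reaction R at support B is upward at 0.62 m, arm 6.87 m → moment R × 6.87 counterclockwise.
Στ = 0 ⇒ R × 6.87 = 2480 ⇒ R = 361 N.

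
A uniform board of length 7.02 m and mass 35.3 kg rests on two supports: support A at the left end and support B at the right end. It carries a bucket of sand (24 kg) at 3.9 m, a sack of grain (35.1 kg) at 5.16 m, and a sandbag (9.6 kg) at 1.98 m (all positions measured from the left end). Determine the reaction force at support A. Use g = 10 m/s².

Sum moments about support B (its reaction then has zero moment arm).
Beam weight: 35.3 × 10 = 353 N down at 3.51 m → arm 3.51 m, τ = 353 × 3.51 = 1239 N·m counterclockwise.
Bucket of sand: 24 × 10 = 240 N down at 3.9 m → arm 3.12 m, τ = 240 × 3.12 = 748.8 N·m counterclockwise.
Sack of grain: 35.1 × 10 = 351 N down at 5.16 m → arm 1.86 m, τ = 351 × 1.86 = 652.9 N·m counterclockwise.
Sandbag: 9.6 × 10 = 96 N down at 1.98 m → arm 5.04 m, τ = 96 × 5.04 = 483.8 N·m counterclockwise.
Net load moment about support B = 3124 N·m counterclockwise.
Reaction R at support A is upward at 0 m, arm 7.02 m → moment R × 7.02 clockwise.
Balancing moments: R × 7.02 = 3124, giving R = 445 N.

R_A ≈ 445 N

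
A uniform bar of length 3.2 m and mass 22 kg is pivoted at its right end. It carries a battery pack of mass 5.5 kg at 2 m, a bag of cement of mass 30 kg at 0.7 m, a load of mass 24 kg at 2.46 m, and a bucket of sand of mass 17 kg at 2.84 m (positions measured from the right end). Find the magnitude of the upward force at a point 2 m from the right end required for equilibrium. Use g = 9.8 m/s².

Sum moments about the right end (the unknown pivot reaction has zero arm there).
Beam weight: 22 × 9.8 = 215.6 N down at 1.6 m → arm 1.6 m, τ = 215.6 × 1.6 = 345 N·m counterclockwise.
Battery pack: 5.5 × 9.8 = 53.9 N down at 2 m → arm 2 m, τ = 53.9 × 2 = 107.8 N·m counterclockwise.
Bag of cement: 30 × 9.8 = 294 N down at 0.7 m → arm 0.7 m, τ = 294 × 0.7 = 205.8 N·m counterclockwise.
Load: 24 × 9.8 = 235.2 N down at 2.46 m → arm 2.46 m, τ = 235.2 × 2.46 = 578.6 N·m counterclockwise.
Bucket of sand: 17 × 9.8 = 166.6 N down at 2.84 m → arm 2.84 m, τ = 166.6 × 2.84 = 473.1 N·m counterclockwise.
Net moment of the loads = 1710 N·m counterclockwise.
The upward force F acts at a point 2 m from the right end, arm 2 m, giving F × 2 clockwise.
For rotational equilibrium, F × 2 = 1710, so F = 1710 / 2 = 855 N.

F ≈ 855 N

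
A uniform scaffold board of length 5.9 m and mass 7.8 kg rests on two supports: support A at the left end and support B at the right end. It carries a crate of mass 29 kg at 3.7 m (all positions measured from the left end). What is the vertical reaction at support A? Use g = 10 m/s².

About support B:
Beam weight: 7.8 × 10 = 78 N down at 2.95 m → arm 2.95 m, τ = 78 × 2.95 = 230.1 N·m counterclockwise.
Crate: 29 × 10 = 290 N down at 3.7 m → arm 2.2 m, τ = 290 × 2.2 = 638 N·m counterclockwise.
Net load moment about support B = 868.1 N·m counterclockwise.
Reaction R at support A is upward at 0 m, arm 5.9 m → moment R × 5.9 clockwise.
For rotational equilibrium, R × 5.9 = 868.1, so R = 147 N.

R_A ≈ 147 N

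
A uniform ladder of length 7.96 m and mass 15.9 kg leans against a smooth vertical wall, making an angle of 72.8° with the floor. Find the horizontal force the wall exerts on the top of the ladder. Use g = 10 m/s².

N_wall ≈ 24.6 N

Choose the foot of the ladder as the axis so the floor normal and friction both act there and drop out.
Ladder weight 15.9×10 = 159 N acts at 3.98 m along the ladder; its horizontal arm is 3.98·cos72.8° = 1.177 m → τ = 187.1 N·m clockwise.
Wall normal N acts horizontally at the top; its moment arm is the height L sinθ = 7.96·sin72.8° = 7.604 m, counterclockwise.
For rotational equilibrium, N × 7.604 = 187.1, so N = 24.6 N.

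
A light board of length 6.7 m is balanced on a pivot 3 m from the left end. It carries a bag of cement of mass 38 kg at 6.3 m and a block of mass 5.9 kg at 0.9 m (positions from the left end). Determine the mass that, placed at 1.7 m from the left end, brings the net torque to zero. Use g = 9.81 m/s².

m ≈ 86.9 kg

Sum moments about the pivot (at 3 m from the left end) (the support reaction has zero arm there).
Bag of cement: 38 × 9.81 = 372.8 N down at 6.3 m → arm 3.3 m, τ = 372.8 × 3.3 = 1230 N·m clockwise.
Block: 5.9 × 9.81 = 57.88 N down at 0.9 m → arm 2.1 m, τ = 57.88 × 2.1 = 121.5 N·m counterclockwise.
Net moment of known loads = 1108 N·m clockwise.
An unknown mass m at 1.7 m has arm 1.3 m; its moment is m·g·1.3 counterclockwise.
For rotational equilibrium, m × 9.81 × 1.3 = 1108, so m = 1108 / (9.81 × 1.3) = 86.9 kg.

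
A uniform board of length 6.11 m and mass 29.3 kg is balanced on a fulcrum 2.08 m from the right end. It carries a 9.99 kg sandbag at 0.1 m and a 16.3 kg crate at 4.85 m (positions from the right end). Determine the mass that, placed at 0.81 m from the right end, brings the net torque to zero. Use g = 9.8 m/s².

About the fulcrum (at 2.08 m from the right end):
Beam weight: 29.3 × 9.8 = 287.1 N down at 3.055 m → arm 0.975 m, τ = 287.1 × 0.975 = 279.9 N·m counterclockwise.
Sandbag: 9.99 × 9.8 = 97.9 N down at 0.1 m → arm 1.98 m, τ = 97.9 × 1.98 = 193.8 N·m clockwise.
Crate: 16.3 × 9.8 = 159.7 N down at 4.85 m → arm 2.77 m, τ = 159.7 × 2.77 = 442.4 N·m counterclockwise.
Net moment of known loads = 528.5 N·m counterclockwise.
An unknown mass m at 0.81 m has arm 1.27 m; its moment is m·g·1.27 clockwise.
Balancing moments: m × 9.8 × 1.27 = 528.5, giving m = 528.5 / (9.8 × 1.27) = 42.5 kg.

m ≈ 42.5 kg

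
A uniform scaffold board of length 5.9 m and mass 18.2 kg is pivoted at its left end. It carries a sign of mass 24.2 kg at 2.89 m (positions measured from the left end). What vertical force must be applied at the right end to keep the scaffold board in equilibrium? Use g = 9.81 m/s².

F ≈ 206 N

About the left end:
Beam weight: 18.2 × 9.81 = 178.5 N down at 2.95 m → arm 2.95 m, τ = 178.5 × 2.95 = 526.6 N·m clockwise.
Sign: 24.2 × 9.81 = 237.4 N down at 2.89 m → arm 2.89 m, τ = 237.4 × 2.89 = 686.1 N·m clockwise.
Net moment of the loads = 1213 N·m clockwise.
The upward force F acts at the right end, arm 5.9 m, giving F × 5.9 counterclockwise.
For rotational equilibrium, F × 5.9 = 1213, so F = 1213 / 5.9 = 206 N.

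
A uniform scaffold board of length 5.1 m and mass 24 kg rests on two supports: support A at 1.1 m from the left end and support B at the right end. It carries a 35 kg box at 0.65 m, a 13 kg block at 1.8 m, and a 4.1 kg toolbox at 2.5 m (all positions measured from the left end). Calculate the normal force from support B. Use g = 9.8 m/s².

Choose support A as the axis so its reaction then has zero moment arm.
Beam weight: 24 × 9.8 = 235.2 N down at 2.55 m → arm 1.45 m, τ = 235.2 × 1.45 = 341 N·m clockwise.
Box: 35 × 9.8 = 343 N down at 0.65 m → arm 0.45 m, τ = 343 × 0.45 = 154.3 N·m counterclockwise.
Block: 13 × 9.8 = 127.4 N down at 1.8 m → arm 0.7 m, τ = 127.4 × 0.7 = 89.18 N·m clockwise.
Toolbox: 4.1 × 9.8 = 40.18 N down at 2.5 m → arm 1.4 m, τ = 40.18 × 1.4 = 56.25 N·m clockwise.
Net load moment about support A = 332.1 N·m clockwise.
Reaction R at support B is upward at 5.1 m, arm 4 m → moment R × 4 counterclockwise.
Setting net torque to zero: R × 4 = 332.1 → R = 83 N.

R_B ≈ 83 N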